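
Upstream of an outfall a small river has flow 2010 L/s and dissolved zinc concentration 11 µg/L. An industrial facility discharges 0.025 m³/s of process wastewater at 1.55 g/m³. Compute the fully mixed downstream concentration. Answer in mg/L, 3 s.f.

0.0299 mg/L

2010 L/s = 2.01 m³/s.
11 µg/L = 0.011 mg/L.
Conservation of mass across the mixing zone: C = (0.025·1.55 + 2.01·0.011) / (0.025 + 2.01) = 0.06086/2.035 = 0.02991 mg/L.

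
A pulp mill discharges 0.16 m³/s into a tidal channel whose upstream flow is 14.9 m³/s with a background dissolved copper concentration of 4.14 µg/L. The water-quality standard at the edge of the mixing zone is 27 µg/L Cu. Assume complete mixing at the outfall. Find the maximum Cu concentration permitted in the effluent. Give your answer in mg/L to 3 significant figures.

4.14 µg/L = 0.00414 mg/L.
27 µg/L = 0.027 mg/L.
Mass balance: 0.027·15.06 = 0.16·Cₑ + 14.9·0.00414.
Cₑ = (0.4066 − 0.06169) / 0.16 = 2.156 mg/L.

2.16 mg/L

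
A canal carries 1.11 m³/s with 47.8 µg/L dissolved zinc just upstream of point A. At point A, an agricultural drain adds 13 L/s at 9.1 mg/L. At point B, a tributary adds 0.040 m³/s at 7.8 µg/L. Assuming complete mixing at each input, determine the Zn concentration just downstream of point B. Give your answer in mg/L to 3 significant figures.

0.148 mg/L

47.8 µg/L = 0.0478 mg/L.
13 L/s = 0.013 m³/s.
After input A: C = (1.11·0.0478 + 0.013·9.1) / 1.123 = 0.1526 mg/L.
7.8 µg/L = 0.0078 mg/L.
After input B: C = (1.123·0.1526 + 0.04·0.0078) / 1.163 = 0.1476 mg/L.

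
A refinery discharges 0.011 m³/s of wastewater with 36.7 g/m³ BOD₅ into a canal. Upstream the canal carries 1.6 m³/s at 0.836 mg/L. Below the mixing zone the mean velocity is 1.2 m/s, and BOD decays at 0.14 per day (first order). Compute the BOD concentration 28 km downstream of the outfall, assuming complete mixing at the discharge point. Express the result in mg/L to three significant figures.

After complete mixing, C₀ = (0.011·36.7 + 1.6·0.836) / 1.611 = 1.081 mg/L.
Travel time t = 2.8e+04 m / 1.2 m/s = 2.333e+04 s = 0.2701 d.
C = 1.081·exp(−0.14·0.2701) = 1.081·0.9629 = 1.041 mg/L.

1.04 mg/L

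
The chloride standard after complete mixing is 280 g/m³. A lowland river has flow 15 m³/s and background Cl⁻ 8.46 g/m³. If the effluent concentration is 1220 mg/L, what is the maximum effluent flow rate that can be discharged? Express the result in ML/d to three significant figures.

Mass balance at complete mixing: C_std·(Q_w + Q_r) = Q_w·C_e + Q_r·C_b.
Rearranging, Q_w = Q_r·(C_std − C_b)/(C_e − C_std) = 15·(280 − 8.46) / (1220 − 280) = 4.333 m³/s.
= 374.4 ML/d.

374 ML/d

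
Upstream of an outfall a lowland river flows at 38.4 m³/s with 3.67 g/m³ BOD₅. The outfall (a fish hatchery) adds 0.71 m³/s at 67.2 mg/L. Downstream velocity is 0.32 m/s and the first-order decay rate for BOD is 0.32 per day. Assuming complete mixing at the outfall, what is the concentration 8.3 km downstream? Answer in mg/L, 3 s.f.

After complete mixing, C₀ = (0.71·67.2 + 38.4·3.67) / 39.11 = 4.823 mg/L.
Travel time t = 8300 m / 0.32 m/s = 2.594e+04 s = 0.3002 d.
C = 4.823·exp(−0.32·0.3002) = 4.823·0.9084 = 4.382 mg/L.

4.38 mg/L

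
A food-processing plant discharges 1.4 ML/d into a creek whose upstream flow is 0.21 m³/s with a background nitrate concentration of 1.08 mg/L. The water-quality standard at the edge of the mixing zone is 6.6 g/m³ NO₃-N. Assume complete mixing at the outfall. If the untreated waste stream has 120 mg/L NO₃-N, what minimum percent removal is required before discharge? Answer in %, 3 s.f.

1.4 ML/d = 0.0162 m³/s.
Mass balance: 6.6·0.2262 = 0.0162·Cₑ + 0.21·1.08.
Cₑ = (1.493 − 0.2268) / 0.0162 = 78.14 mg/L.
Required removal = 1 − 78.14/120 = 34.88 %.

34.9 %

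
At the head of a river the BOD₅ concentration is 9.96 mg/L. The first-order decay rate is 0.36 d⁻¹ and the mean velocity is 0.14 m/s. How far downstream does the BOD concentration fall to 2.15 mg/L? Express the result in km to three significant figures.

51.5 km

From C = C₀·e^(−kt), t = ln(C₀/C)/k = ln(9.96/2.15)/0.36 = 1.533/0.36 = 4.259 d.
Distance = v·t = 0.14 m/s × 3.679e+05 s = 5.151e+04 m = 51.51 km.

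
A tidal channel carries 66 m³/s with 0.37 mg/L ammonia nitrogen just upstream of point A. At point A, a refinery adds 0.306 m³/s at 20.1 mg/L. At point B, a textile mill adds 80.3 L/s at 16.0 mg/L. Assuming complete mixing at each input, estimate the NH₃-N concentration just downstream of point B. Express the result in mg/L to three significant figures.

After input A: C = (66·0.37 + 0.306·20.1) / 66.31 = 0.4611 mg/L.
80.3 L/s = 0.0803 m³/s.
After input B: C = (66.31·0.4611 + 0.0803·16) / 66.39 = 0.4798 mg/L.

0.480 mg/L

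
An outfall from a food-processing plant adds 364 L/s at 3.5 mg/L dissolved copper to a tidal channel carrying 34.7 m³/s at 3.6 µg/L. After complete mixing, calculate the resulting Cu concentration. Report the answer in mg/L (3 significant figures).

364 L/s = 0.364 m³/s.
3.6 µg/L = 0.0036 mg/L.
Flow-weighted mixing gives C = (0.364·3.5 + 34.7·0.0036) / (0.364 + 34.7) = 1.399/35.06 = 0.0399 mg/L.

0.0399 mg/L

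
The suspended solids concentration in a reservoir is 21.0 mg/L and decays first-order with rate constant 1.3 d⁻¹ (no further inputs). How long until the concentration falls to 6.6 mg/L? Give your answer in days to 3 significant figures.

0.890 d

t = ln(C₀/C)/k = ln(21.0/6.6)/1.3 = 1.157/1.3 = 0.8903 d.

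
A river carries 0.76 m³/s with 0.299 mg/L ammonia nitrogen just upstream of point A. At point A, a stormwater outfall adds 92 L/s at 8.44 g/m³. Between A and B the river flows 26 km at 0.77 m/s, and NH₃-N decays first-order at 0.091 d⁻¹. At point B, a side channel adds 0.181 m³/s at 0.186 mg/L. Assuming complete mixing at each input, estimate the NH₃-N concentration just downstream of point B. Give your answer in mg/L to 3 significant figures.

92 L/s = 0.092 m³/s.
After input A: C = (0.76·0.299 + 0.092·8.44) / 0.852 = 1.178 mg/L.
Over the 26 km reach to input B (t = 3.377e+04 s = 0.3908 d), decay gives C = 1.178·exp(−0.091·0.3908) = 1.137 mg/L.
After input B: C = (0.852·1.137 + 0.181·0.186) / 1.033 = 0.9703 mg/L.

0.970 mg/L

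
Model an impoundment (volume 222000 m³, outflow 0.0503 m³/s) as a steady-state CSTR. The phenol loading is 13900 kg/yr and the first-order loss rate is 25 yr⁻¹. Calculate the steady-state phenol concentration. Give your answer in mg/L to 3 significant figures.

1.95 mg/L

Outflow Q = 0.0503 m³/s × 3.156e+07 s/yr = 1.587e+06 m³/yr.
Steady-state CSTR mass balance: W = Q·C + k·V·C, so C = W/(Q + kV).
Q + kV = 1.587e+06 + 25·222000 = 7.137e+06 m³/yr.
C = 13900/7.137e+06 = 0.001948 kg/m³ = 1.948 mg/L.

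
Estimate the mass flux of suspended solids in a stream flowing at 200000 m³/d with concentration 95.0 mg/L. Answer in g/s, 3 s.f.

220 g/s

200000 m³/d = 2.315 m³/s.
Mass flux = Q·C = 2.315 m³/s × 95 g/m³ = 219.9 g/s.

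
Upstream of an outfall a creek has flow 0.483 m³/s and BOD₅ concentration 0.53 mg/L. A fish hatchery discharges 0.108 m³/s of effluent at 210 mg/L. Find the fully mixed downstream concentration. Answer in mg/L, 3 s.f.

38.8 mg/L

Flow-weighted mixing gives C = (0.108·210 + 0.483·0.53) / (0.108 + 0.483) = 22.94/0.591 = 38.81 mg/L.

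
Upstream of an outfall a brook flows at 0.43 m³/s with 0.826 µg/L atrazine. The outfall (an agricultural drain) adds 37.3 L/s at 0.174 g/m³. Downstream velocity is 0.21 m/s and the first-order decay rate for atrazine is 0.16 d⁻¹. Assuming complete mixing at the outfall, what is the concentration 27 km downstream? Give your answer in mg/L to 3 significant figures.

0.0115 mg/L

37.3 L/s = 0.0373 m³/s.
0.826 µg/L = 0.000826 mg/L.
After complete mixing, C₀ = (0.0373·0.174 + 0.43·0.000826) / 0.4673 = 0.01465 mg/L.
Travel time t = 2.7e+04 m / 0.21 m/s = 1.286e+05 s = 1.488 d.
C = 0.01465·exp(−0.16·1.488) = 0.01465·0.7881 = 0.01155 mg/L.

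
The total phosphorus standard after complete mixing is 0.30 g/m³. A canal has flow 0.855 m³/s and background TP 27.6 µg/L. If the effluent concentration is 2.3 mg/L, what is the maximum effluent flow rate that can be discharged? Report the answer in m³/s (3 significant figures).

27.6 µg/L = 0.0276 mg/L.
Mass balance at complete mixing: C_std·(Q_w + Q_r) = Q_w·C_e + Q_r·C_b.
Rearranging, Q_w = Q_r·(C_std − C_b)/(C_e − C_std) = 0.855·(0.3 − 0.0276) / (2.3 − 0.3) = 0.1165 m³/s.

0.116 m³/s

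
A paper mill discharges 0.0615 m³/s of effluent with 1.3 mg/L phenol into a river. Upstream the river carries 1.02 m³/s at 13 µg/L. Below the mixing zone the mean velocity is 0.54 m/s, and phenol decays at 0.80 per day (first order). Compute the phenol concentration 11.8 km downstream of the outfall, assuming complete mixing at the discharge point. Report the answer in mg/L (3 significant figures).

13 µg/L = 0.013 mg/L.
After complete mixing, C₀ = (0.0615·1.3 + 1.02·0.013) / 1.082 = 0.08619 mg/L.
Travel time t = 1.18e+04 m / 0.54 m/s = 2.185e+04 s = 0.2529 d.
C = 0.08619·exp(−0.80·0.2529) = 0.08619·0.8168 = 0.0704 mg/L.

0.0704 mg/L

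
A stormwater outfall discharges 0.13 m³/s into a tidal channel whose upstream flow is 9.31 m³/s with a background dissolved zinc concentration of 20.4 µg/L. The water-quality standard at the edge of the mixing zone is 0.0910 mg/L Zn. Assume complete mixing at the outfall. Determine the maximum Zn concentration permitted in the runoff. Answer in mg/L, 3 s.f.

20.4 µg/L = 0.0204 mg/L.
Mass balance: 0.091·9.44 = 0.13·Cₑ + 9.31·0.0204.
Cₑ = (0.859 − 0.1899) / 0.13 = 5.147 mg/L.

5.15 mg/L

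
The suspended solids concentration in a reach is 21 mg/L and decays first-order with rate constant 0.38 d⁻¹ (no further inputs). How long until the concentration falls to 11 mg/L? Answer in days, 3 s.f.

1.70 d

t = ln(C₀/C)/k = ln(21/11)/0.38 = 0.6466/0.38 = 1.702 d.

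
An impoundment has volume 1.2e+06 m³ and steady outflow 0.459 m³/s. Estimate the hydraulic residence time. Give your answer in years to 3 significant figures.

Q = 0.459 m³/s × 3.156e+07 s/yr = 1.448e+07 m³/yr.
Hydraulic residence time τ = V/Q = 1.2e+06/1.448e+07 = 0.08284 yr.

0.0828 yr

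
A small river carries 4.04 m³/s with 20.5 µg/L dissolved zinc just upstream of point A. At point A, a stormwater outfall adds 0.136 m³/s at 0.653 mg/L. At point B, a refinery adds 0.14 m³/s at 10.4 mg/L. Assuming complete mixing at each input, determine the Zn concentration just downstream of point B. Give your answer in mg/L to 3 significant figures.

20.5 µg/L = 0.0205 mg/L.
After input A: C = (4.04·0.0205 + 0.136·0.653) / 4.176 = 0.0411 mg/L.
After input B: C = (4.176·0.0411 + 0.14·10.4) / 4.316 = 0.3771 mg/L.

0.377 mg/L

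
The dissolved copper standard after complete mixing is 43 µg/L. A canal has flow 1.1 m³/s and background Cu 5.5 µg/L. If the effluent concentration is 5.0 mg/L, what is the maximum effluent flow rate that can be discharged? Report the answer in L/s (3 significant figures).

5.5 µg/L = 0.0055 mg/L.
43 µg/L = 0.043 mg/L.
Mass balance at complete mixing: C_std·(Q_w + Q_r) = Q_w·C_e + Q_r·C_b.
Rearranging, Q_w = Q_r·(C_std − C_b)/(C_e − C_std) = 1.1·(0.043 − 0.0055) / (5 − 0.043) = 0.008322 m³/s.
= 8.322 L/s.

8.32 L/s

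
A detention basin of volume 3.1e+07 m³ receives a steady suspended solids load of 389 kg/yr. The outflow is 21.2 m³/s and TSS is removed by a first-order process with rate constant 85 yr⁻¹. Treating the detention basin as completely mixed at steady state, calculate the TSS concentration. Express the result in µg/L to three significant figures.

0.118 µg/L

Outflow Q = 21.2 m³/s × 3.156e+07 s/yr = 6.69e+08 m³/yr.
Steady-state CSTR mass balance: W = Q·C + k·V·C, so C = W/(Q + kV).
Q + kV = 6.69e+08 + 85·3.1e+07 = 3.304e+09 m³/yr.
C = 389/3.304e+09 = 1.177e-07 kg/m³ = 0.0001177 mg/L = 0.1177 µg/L.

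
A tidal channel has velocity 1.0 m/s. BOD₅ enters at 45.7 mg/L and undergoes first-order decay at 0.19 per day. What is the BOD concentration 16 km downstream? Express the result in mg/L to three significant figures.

44.1 mg/L

Travel time t = 16 km / 1.0 m/s = 1.6e+04/1.0 = 1.6e+04 s = 0.1852 d.
First-order decay: C = 45.7·exp(−0.19·0.1852) = 45.7·0.9654 = 44.12 mg/L.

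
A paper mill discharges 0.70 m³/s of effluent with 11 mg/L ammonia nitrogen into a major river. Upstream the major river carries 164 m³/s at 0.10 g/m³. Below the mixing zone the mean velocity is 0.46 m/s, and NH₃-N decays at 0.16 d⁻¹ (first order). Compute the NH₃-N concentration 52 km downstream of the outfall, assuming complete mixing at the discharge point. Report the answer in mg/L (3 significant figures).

0.119 mg/L

After complete mixing, C₀ = (0.7·11 + 164·0.1) / 164.7 = 0.1463 mg/L.
Travel time t = 5.2e+04 m / 0.46 m/s = 1.13e+05 s = 1.308 d.
C = 0.1463·exp(−0.16·1.308) = 0.1463·0.8111 = 0.1187 mg/L.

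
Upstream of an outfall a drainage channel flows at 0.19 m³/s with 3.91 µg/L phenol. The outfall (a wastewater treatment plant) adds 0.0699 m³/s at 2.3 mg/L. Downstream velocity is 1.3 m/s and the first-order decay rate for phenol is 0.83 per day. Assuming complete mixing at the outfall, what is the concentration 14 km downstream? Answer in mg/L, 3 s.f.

0.560 mg/L

3.91 µg/L = 0.00391 mg/L.
After complete mixing, C₀ = (0.0699·2.3 + 0.19·0.00391) / 0.2599 = 0.6214 mg/L.
Travel time t = 1.4e+04 m / 1.3 m/s = 1.077e+04 s = 0.1246 d.
C = 0.6214·exp(−0.83·0.1246) = 0.6214·0.9017 = 0.5604 mg/L.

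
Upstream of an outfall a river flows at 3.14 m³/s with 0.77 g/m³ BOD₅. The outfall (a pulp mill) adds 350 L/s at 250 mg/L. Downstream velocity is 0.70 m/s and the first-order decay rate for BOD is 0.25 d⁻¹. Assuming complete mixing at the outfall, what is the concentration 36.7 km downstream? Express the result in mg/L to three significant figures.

22.1 mg/L

350 L/s = 0.35 m³/s.
After complete mixing, C₀ = (0.35·250 + 3.14·0.77) / 3.49 = 25.76 mg/L.
Travel time t = 3.67e+04 m / 0.70 m/s = 5.243e+04 s = 0.6068 d.
C = 25.76·exp(−0.25·0.6068) = 25.76·0.8592 = 22.14 mg/L.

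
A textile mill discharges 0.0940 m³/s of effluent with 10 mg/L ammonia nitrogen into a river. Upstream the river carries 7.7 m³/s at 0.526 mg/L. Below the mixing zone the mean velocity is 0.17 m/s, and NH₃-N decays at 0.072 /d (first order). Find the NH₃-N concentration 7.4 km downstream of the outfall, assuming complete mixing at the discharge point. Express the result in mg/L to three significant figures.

After complete mixing, C₀ = (0.094·10 + 7.7·0.526) / 7.794 = 0.6403 mg/L.
Travel time t = 7400 m / 0.17 m/s = 4.353e+04 s = 0.5038 d.
C = 0.6403·exp(−0.072·0.5038) = 0.6403·0.9644 = 0.6175 mg/L.

0.617 mg/L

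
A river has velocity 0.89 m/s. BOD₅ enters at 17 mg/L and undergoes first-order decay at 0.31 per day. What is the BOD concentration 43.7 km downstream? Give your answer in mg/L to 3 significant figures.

Travel time t = 43.7 km / 0.89 m/s = 4.37e+04/0.89 = 4.91e+04 s = 0.5683 d.
First-order decay: C = 17·exp(−0.31·0.5683) = 17·0.8385 = 14.25 mg/L.

14.3 mg/L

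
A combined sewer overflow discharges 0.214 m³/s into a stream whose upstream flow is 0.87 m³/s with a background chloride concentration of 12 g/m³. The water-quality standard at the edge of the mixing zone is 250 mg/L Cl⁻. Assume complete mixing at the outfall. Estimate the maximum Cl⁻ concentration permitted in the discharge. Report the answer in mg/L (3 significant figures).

1220 mg/L

Mass balance: 250·1.084 = 0.214·Cₑ + 0.87·12.
Cₑ = (271 − 10.44) / 0.214 = 1218 mg/L.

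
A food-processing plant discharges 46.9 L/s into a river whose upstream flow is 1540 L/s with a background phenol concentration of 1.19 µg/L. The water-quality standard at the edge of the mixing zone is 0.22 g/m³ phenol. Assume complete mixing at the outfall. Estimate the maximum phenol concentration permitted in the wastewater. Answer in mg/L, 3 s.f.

7.40 mg/L

46.9 L/s = 0.0469 m³/s.
1540 L/s = 1.54 m³/s.
1.19 µg/L = 0.00119 mg/L.
Mass balance: 0.22·1.587 = 0.0469·Cₑ + 1.54·0.00119.
Cₑ = (0.3491 − 0.001833) / 0.0469 = 7.405 mg/L.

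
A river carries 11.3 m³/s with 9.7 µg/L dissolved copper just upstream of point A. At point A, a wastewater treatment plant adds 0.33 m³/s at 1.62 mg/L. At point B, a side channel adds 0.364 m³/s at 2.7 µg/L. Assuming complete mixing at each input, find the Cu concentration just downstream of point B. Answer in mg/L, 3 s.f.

0.0538 mg/L

9.7 µg/L = 0.0097 mg/L.
After input A: C = (11.3·0.0097 + 0.33·1.62) / 11.63 = 0.05539 mg/L.
2.7 µg/L = 0.0027 mg/L.
After input B: C = (11.63·0.05539 + 0.364·0.0027) / 11.99 = 0.05379 mg/L.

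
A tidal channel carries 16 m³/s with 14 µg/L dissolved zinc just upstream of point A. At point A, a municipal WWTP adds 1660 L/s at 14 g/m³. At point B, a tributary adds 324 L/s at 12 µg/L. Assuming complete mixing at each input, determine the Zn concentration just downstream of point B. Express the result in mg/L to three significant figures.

14 µg/L = 0.014 mg/L.
1660 L/s = 1.66 m³/s.
After input A: C = (16·0.014 + 1.66·14) / 17.66 = 1.329 mg/L.
324 L/s = 0.324 m³/s.
12 µg/L = 0.012 mg/L.
After input B: C = (17.66·1.329 + 0.324·0.012) / 17.98 = 1.305 mg/L.

1.30 mg/L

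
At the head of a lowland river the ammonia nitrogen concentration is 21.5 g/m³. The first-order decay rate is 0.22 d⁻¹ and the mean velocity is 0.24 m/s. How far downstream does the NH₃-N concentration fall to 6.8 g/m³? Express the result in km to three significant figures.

From C = C₀·e^(−kt), t = ln(C₀/C)/k = ln(21.5/6.8)/0.22 = 1.151/0.22 = 5.232 d.
Distance = v·t = 0.24 m/s × 4.521e+05 s = 1.085e+05 m = 108.5 km.

108 km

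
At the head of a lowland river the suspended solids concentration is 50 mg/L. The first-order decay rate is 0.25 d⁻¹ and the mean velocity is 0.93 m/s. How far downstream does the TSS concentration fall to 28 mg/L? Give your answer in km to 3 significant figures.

From C = C₀·e^(−kt), t = ln(C₀/C)/k = ln(50/28)/0.25 = 0.5798/0.25 = 2.319 d.
Distance = v·t = 0.93 m/s × 2.004e+05 s = 1.864e+05 m = 186.4 km.

186 km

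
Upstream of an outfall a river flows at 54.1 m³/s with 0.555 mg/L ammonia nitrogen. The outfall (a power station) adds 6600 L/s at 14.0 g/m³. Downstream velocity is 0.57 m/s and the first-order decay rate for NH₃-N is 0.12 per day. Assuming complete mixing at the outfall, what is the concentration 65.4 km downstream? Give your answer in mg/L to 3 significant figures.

6600 L/s = 6.6 m³/s.
After complete mixing, C₀ = (6.6·14 + 54.1·0.555) / 60.7 = 2.017 mg/L.
Travel time t = 6.54e+04 m / 0.57 m/s = 1.147e+05 s = 1.328 d.
C = 2.017·exp(−0.12·1.328) = 2.017·0.8527 = 1.72 mg/L.

1.72 mg/L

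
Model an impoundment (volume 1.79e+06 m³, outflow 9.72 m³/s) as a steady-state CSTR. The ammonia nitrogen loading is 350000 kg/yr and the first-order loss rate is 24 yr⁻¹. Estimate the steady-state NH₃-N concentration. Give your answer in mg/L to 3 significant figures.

1.00 mg/L

Outflow Q = 9.72 m³/s × 3.156e+07 s/yr = 3.067e+08 m³/yr.
Steady-state CSTR mass balance: W = Q·C + k·V·C, so C = W/(Q + kV).
Q + kV = 3.067e+08 + 24·1.79e+06 = 3.497e+08 m³/yr.
C = 350000/3.497e+08 = 0.001001 kg/m³ = 1.001 mg/L.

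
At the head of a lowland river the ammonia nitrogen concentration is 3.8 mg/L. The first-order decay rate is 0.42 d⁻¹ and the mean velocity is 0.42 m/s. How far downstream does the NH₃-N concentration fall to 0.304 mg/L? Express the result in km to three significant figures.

218 km

From C = C₀·e^(−kt), t = ln(C₀/C)/k = ln(3.8/0.304)/0.42 = 2.526/0.42 = 6.014 d.
Distance = v·t = 0.42 m/s × 5.196e+05 s = 2.182e+05 m = 218.2 km.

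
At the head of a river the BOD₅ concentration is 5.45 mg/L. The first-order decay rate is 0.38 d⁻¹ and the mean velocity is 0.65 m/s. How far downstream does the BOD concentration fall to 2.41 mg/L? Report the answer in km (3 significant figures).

From C = C₀·e^(−kt), t = ln(C₀/C)/k = ln(5.45/2.41)/0.38 = 0.816/0.38 = 2.147 d.
Distance = v·t = 0.65 m/s × 1.855e+05 s = 1.206e+05 m = 120.6 km.

121 km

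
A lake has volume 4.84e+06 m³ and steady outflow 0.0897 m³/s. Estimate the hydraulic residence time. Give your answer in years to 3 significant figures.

1.71 yr

Q = 0.0897 m³/s × 3.156e+07 s/yr = 2.831e+06 m³/yr.
Hydraulic residence time τ = V/Q = 4.84e+06/2.831e+06 = 1.71 yr.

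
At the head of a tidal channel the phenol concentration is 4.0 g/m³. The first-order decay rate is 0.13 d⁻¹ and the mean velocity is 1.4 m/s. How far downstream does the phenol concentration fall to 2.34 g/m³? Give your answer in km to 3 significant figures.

From C = C₀·e^(−kt), t = ln(C₀/C)/k = ln(4.0/2.34)/0.13 = 0.5361/0.13 = 4.124 d.
Distance = v·t = 1.4 m/s × 3.563e+05 s = 4.989e+05 m = 498.9 km.

499 km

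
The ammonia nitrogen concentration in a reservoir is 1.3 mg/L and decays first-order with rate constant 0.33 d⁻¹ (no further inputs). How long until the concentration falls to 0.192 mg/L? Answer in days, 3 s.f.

t = ln(C₀/C)/k = ln(1.3/0.192)/0.33 = 1.913/0.33 = 5.796 d.

5.80 d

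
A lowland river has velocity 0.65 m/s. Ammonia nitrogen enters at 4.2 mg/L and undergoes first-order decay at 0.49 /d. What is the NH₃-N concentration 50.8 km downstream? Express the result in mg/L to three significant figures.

2.70 mg/L

Travel time t = 50.8 km / 0.65 m/s = 5.08e+04/0.65 = 7.815e+04 s = 0.9046 d.
First-order decay: C = 4.2·exp(−0.49·0.9046) = 4.2·0.642 = 2.696 mg/L.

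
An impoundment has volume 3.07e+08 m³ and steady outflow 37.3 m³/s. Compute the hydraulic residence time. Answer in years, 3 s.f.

Q = 37.3 m³/s × 3.156e+07 s/yr = 1.177e+09 m³/yr.
Hydraulic residence time τ = V/Q = 3.07e+08/1.177e+09 = 0.2608 yr.

0.261 yr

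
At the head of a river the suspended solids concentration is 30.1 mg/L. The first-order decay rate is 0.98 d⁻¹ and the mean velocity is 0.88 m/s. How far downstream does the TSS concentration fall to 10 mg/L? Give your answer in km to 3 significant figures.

From C = C₀·e^(−kt), t = ln(C₀/C)/k = ln(30.1/10)/0.98 = 1.102/0.98 = 1.124 d.
Distance = v·t = 0.88 m/s × 9.715e+04 s = 8.549e+04 m = 85.49 km.

85.5 km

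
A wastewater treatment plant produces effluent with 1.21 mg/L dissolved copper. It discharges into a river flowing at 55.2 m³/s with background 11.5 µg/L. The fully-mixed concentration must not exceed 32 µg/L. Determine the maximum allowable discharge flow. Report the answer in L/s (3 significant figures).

961 L/s

11.5 µg/L = 0.0115 mg/L.
32 µg/L = 0.032 mg/L.
Mass balance at complete mixing: C_std·(Q_w + Q_r) = Q_w·C_e + Q_r·C_b.
Rearranging, Q_w = Q_r·(C_std − C_b)/(C_e − C_std) = 55.2·(0.032 − 0.0115) / (1.21 − 0.032) = 0.9606 m³/s.
= 960.6 L/s.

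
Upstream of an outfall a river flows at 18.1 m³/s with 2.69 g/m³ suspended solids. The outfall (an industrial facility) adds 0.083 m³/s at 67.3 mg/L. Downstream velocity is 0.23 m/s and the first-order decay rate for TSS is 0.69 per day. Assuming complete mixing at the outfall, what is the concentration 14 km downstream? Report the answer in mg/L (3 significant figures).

After complete mixing, C₀ = (0.083·67.3 + 18.1·2.69) / 18.18 = 2.985 mg/L.
Travel time t = 1.4e+04 m / 0.23 m/s = 6.087e+04 s = 0.7045 d.
C = 2.985·exp(−0.69·0.7045) = 2.985·0.615 = 1.836 mg/L.

1.84 mg/L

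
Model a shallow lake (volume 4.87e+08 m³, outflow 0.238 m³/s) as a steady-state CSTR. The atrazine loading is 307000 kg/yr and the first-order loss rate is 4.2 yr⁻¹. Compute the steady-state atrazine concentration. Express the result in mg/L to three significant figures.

Outflow Q = 0.238 m³/s × 3.156e+07 s/yr = 7.511e+06 m³/yr.
Steady-state CSTR mass balance: W = Q·C + k·V·C, so C = W/(Q + kV).
Q + kV = 7.511e+06 + 4.2·4.87e+08 = 2.053e+09 m³/yr.
C = 307000/2.053e+09 = 0.0001495 kg/m³ = 0.1495 mg/L.

0.150 mg/L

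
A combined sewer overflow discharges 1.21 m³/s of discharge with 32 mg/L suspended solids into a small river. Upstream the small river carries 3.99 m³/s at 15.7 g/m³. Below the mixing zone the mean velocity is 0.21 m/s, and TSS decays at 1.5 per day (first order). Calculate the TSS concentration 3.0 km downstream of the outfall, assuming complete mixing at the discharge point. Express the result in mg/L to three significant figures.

15.2 mg/L

After complete mixing, C₀ = (1.21·32 + 3.99·15.7) / 5.2 = 19.49 mg/L.
Travel time t = 3000 m / 0.21 m/s = 1.429e+04 s = 0.1653 d.
C = 19.49·exp(−1.5·0.1653) = 19.49·0.7803 = 15.21 mg/L.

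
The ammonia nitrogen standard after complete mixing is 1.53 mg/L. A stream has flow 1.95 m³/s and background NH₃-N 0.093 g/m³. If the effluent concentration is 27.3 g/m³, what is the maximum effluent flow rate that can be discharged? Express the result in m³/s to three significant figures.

0.109 m³/s

Mass balance at complete mixing: C_std·(Q_w + Q_r) = Q_w·C_e + Q_r·C_b.
Rearranging, Q_w = Q_r·(C_std − C_b)/(C_e − C_std) = 1.95·(1.53 − 0.093) / (27.3 − 1.53) = 0.1087 m³/s.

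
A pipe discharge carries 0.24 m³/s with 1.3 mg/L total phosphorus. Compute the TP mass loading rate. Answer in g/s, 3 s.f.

Mass flux = Q·C = 0.24 m³/s × 1.3 g/m³ = 0.312 g/s.

0.312 g/s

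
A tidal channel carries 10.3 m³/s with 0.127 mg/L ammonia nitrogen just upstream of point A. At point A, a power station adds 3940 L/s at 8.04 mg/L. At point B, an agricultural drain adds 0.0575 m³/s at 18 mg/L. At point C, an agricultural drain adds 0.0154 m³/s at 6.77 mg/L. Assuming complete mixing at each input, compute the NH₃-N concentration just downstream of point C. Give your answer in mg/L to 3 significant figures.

3940 L/s = 3.94 m³/s.
After input A: C = (10.3·0.127 + 3.94·8.04) / 14.24 = 2.316 mg/L.
After input B: C = (14.24·2.316 + 0.0575·18) / 14.3 = 2.379 mg/L.
After input C: C = (14.3·2.379 + 0.0154·6.77) / 14.31 = 2.384 mg/L.

2.38 mg/L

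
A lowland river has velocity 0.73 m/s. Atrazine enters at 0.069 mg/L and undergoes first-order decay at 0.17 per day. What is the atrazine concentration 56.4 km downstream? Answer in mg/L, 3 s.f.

0.0593 mg/L

Travel time t = 56.4 km / 0.73 m/s = 5.64e+04/0.73 = 7.726e+04 s = 0.8942 d.
First-order decay: C = 0.069·exp(−0.17·0.8942) = 0.069·0.859 = 0.05927 mg/L.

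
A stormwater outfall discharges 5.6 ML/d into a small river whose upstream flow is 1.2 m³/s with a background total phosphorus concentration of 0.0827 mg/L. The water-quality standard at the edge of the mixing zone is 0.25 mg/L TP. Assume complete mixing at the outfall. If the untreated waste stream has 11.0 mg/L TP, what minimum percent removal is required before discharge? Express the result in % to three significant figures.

5.6 ML/d = 0.06481 m³/s.
Mass balance: 0.25·1.265 = 0.06481·Cₑ + 1.2·0.0827.
Cₑ = (0.3162 − 0.09924) / 0.06481 = 3.347 mg/L.
Required removal = 1 − 3.347/11.0 = 69.57 %.

69.6 %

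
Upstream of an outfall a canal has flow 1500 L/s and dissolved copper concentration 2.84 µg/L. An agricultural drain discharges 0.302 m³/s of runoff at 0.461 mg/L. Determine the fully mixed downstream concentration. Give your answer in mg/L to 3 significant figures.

1500 L/s = 1.5 m³/s.
2.84 µg/L = 0.00284 mg/L.
Flow-weighted mixing gives C = (0.302·0.461 + 1.5·0.00284) / (0.302 + 1.5) = 0.1435/1.802 = 0.07962 mg/L.

0.0796 mg/L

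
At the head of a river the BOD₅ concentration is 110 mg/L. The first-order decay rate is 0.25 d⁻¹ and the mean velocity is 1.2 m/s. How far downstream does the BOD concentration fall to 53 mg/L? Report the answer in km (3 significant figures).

303 km

From C = C₀·e^(−kt), t = ln(C₀/C)/k = ln(110/53)/0.25 = 0.7302/0.25 = 2.921 d.
Distance = v·t = 1.2 m/s × 2.524e+05 s = 3.028e+05 m = 302.8 km.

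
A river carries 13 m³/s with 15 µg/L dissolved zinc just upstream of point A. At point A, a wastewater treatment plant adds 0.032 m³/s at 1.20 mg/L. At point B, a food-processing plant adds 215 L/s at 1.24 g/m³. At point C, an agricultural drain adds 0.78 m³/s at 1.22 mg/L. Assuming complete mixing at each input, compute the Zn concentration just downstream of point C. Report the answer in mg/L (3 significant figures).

15 µg/L = 0.015 mg/L.
After input A: C = (13·0.015 + 0.032·1.2) / 13.03 = 0.01791 mg/L.
215 L/s = 0.215 m³/s.
After input B: C = (13.03·0.01791 + 0.215·1.24) / 13.25 = 0.03774 mg/L.
After input C: C = (13.25·0.03774 + 0.78·1.22) / 14.03 = 0.1035 mg/L.

0.103 mg/L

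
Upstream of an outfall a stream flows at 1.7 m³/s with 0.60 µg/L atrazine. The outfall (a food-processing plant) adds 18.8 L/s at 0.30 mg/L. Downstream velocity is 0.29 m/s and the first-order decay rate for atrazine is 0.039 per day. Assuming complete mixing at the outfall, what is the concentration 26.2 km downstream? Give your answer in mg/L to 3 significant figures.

0.00372 mg/L

18.8 L/s = 0.0188 m³/s.
0.60 µg/L = 0.0006 mg/L.
After complete mixing, C₀ = (0.0188·0.3 + 1.7·0.0006) / 1.719 = 0.003875 mg/L.
Travel time t = 2.62e+04 m / 0.29 m/s = 9.034e+04 s = 1.046 d.
C = 0.003875·exp(−0.039·1.046) = 0.003875·0.96 = 0.00372 mg/L.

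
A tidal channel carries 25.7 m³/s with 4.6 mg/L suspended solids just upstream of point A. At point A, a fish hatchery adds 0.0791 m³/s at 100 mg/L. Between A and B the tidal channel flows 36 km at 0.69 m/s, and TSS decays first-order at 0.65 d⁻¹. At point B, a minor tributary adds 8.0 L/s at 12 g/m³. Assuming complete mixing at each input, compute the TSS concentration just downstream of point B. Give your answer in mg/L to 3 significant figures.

After input A: C = (25.7·4.6 + 0.0791·100) / 25.78 = 4.893 mg/L.
Over the 36 km reach to input B (t = 5.217e+04 s = 0.6039 d), decay gives C = 4.893·exp(−0.65·0.6039) = 3.304 mg/L.
8.0 L/s = 0.008 m³/s.
After input B: C = (25.78·3.304 + 0.008·12) / 25.79 = 3.307 mg/L.

3.31 mg/L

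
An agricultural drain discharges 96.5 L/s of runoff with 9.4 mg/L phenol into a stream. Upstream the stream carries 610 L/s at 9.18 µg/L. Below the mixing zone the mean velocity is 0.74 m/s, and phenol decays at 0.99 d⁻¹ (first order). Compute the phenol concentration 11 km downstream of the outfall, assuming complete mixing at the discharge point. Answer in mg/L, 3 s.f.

96.5 L/s = 0.0965 m³/s.
610 L/s = 0.61 m³/s.
9.18 µg/L = 0.00918 mg/L.
After complete mixing, C₀ = (0.0965·9.4 + 0.61·0.00918) / 0.7065 = 1.292 mg/L.
Travel time t = 1.1e+04 m / 0.74 m/s = 1.486e+04 s = 0.172 d.
C = 1.292·exp(−0.99·0.172) = 1.292·0.8434 = 1.09 mg/L.

1.09 mg/L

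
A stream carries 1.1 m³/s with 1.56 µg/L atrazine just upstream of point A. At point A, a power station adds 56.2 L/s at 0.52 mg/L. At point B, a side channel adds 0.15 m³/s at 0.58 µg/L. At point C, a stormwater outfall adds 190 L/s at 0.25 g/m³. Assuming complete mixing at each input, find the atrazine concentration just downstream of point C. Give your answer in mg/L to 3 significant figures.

0.0525 mg/L

1.56 µg/L = 0.00156 mg/L.
56.2 L/s = 0.0562 m³/s.
After input A: C = (1.1·0.00156 + 0.0562·0.52) / 1.156 = 0.02676 mg/L.
0.58 µg/L = 0.00058 mg/L.
After input B: C = (1.156·0.02676 + 0.15·0.00058) / 1.306 = 0.02375 mg/L.
190 L/s = 0.19 m³/s.
After input C: C = (1.306·0.02375 + 0.19·0.25) / 1.496 = 0.05248 mg/L.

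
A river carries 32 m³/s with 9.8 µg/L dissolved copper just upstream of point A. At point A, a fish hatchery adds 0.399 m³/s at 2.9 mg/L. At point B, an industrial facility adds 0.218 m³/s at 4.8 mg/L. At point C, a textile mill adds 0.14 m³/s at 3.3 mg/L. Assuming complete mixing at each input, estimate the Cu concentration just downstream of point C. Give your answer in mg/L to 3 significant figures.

0.0909 mg/L

9.8 µg/L = 0.0098 mg/L.
After input A: C = (32·0.0098 + 0.399·2.9) / 32.4 = 0.04539 mg/L.
After input B: C = (32.4·0.04539 + 0.218·4.8) / 32.62 = 0.07717 mg/L.
After input C: C = (32.62·0.07717 + 0.14·3.3) / 32.76 = 0.09095 mg/L.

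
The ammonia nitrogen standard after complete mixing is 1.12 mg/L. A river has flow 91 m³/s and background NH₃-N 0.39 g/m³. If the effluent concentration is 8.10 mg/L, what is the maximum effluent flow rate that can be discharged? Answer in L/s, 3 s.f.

Mass balance at complete mixing: C_std·(Q_w + Q_r) = Q_w·C_e + Q_r·C_b.
Rearranging, Q_w = Q_r·(C_std − C_b)/(C_e − C_std) = 91·(1.12 − 0.39) / (8.1 − 1.12) = 9.517 m³/s.
= 9517 L/s.

9520 L/s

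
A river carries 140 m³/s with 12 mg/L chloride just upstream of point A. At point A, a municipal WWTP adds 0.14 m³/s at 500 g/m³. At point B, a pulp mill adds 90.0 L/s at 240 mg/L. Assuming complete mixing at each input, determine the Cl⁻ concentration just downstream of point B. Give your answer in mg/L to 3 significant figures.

After input A: C = (140·12 + 0.14·500) / 140.1 = 12.49 mg/L.
90.0 L/s = 0.09 m³/s.
After input B: C = (140.1·12.49 + 0.09·240) / 140.2 = 12.63 mg/L.

12.6 mg/L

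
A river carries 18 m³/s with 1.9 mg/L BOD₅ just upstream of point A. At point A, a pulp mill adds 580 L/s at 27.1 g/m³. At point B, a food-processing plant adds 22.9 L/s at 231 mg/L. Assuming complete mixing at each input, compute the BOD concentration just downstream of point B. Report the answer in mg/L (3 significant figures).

2.97 mg/L

580 L/s = 0.58 m³/s.
After input A: C = (18·1.9 + 0.58·27.1) / 18.58 = 2.687 mg/L.
22.9 L/s = 0.0229 m³/s.
After input B: C = (18.58·2.687 + 0.0229·231) / 18.6 = 2.968 mg/L.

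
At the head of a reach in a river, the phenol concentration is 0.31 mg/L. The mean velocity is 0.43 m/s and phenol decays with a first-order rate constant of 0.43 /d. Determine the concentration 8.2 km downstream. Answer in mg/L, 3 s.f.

Travel time t = 8.2 km / 0.43 m/s = 8200/0.43 = 1.907e+04 s = 0.2207 d.
First-order decay: C = 0.31·exp(−0.43·0.2207) = 0.31·0.9095 = 0.2819 mg/L.

0.282 mg/L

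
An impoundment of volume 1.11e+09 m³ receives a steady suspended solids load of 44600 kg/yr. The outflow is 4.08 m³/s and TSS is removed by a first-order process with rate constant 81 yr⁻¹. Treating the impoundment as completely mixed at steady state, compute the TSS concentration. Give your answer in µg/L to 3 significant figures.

0.495 µg/L

Outflow Q = 4.08 m³/s × 3.156e+07 s/yr = 1.288e+08 m³/yr.
Steady-state CSTR mass balance: W = Q·C + k·V·C, so C = W/(Q + kV).
Q + kV = 1.288e+08 + 81·1.11e+09 = 9.004e+10 m³/yr.
C = 44600/9.004e+10 = 4.953e-07 kg/m³ = 0.0004953 mg/L = 0.4953 µg/L.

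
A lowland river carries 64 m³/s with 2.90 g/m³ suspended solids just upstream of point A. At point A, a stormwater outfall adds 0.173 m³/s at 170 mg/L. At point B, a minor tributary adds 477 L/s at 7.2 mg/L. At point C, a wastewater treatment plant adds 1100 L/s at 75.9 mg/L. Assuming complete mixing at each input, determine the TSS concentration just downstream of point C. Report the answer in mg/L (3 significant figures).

After input A: C = (64·2.9 + 0.173·170) / 64.17 = 3.35 mg/L.
477 L/s = 0.477 m³/s.
After input B: C = (64.17·3.35 + 0.477·7.2) / 64.65 = 3.379 mg/L.
1100 L/s = 1.1 m³/s.
After input C: C = (64.65·3.379 + 1.1·75.9) / 65.75 = 4.592 mg/L.

4.59 mg/L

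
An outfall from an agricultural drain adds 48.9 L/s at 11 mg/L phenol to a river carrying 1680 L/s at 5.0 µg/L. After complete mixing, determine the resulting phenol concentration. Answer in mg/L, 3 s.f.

0.316 mg/L

48.9 L/s = 0.0489 m³/s.
1680 L/s = 1.68 m³/s.
5.0 µg/L = 0.005 mg/L.
Conservation of mass across the mixing zone: C = (0.0489·11 + 1.68·0.005) / (0.0489 + 1.68) = 0.5463/1.729 = 0.316 mg/L.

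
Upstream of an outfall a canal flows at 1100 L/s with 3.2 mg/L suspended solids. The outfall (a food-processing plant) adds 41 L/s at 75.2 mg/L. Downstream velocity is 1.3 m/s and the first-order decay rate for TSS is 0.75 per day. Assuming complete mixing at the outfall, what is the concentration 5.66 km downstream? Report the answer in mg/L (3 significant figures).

41 L/s = 0.041 m³/s.
1100 L/s = 1.1 m³/s.
After complete mixing, C₀ = (0.041·75.2 + 1.1·3.2) / 1.141 = 5.787 mg/L.
Travel time t = 5660 m / 1.3 m/s = 4354 s = 0.05039 d.
C = 5.787·exp(−0.75·0.05039) = 5.787·0.9629 = 5.573 mg/L.

5.57 mg/L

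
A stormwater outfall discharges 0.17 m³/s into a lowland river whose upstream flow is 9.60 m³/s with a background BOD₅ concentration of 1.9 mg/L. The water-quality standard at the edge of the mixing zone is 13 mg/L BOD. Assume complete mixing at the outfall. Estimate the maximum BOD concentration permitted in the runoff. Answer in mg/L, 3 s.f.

640 mg/L

Mass balance: 13·9.77 = 0.17·Cₑ + 9.6·1.9.
Cₑ = (127 − 18.24) / 0.17 = 639.8 mg/L.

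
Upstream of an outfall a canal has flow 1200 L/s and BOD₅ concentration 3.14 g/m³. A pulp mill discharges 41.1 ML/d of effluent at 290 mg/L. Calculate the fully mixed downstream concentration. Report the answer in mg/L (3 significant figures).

41.1 ML/d = 0.4757 m³/s.
1200 L/s = 1.2 m³/s.
Flow-weighted mixing gives C = (0.4757·290 + 1.2·3.14) / (0.4757 + 1.2) = 141.7/1.676 = 84.57 mg/L.

84.6 mg/L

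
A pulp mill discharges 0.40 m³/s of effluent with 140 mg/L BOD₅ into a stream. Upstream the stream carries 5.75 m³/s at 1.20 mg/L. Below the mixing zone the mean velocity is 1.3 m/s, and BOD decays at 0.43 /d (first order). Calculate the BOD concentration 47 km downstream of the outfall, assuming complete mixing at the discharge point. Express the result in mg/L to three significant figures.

After complete mixing, C₀ = (0.4·140 + 5.75·1.2) / 6.15 = 10.23 mg/L.
Travel time t = 4.7e+04 m / 1.3 m/s = 3.615e+04 s = 0.4184 d.
C = 10.23·exp(−0.43·0.4184) = 10.23·0.8353 = 8.543 mg/L.

8.54 mg/L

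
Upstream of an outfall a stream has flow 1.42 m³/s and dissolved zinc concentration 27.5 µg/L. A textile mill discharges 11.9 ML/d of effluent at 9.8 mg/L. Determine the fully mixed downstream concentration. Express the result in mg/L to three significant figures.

0.892 mg/L

11.9 ML/d = 0.1377 m³/s.
27.5 µg/L = 0.0275 mg/L.
Flow-weighted mixing gives C = (0.1377·9.8 + 1.42·0.0275) / (0.1377 + 1.42) = 1.389/1.558 = 0.8916 mg/L.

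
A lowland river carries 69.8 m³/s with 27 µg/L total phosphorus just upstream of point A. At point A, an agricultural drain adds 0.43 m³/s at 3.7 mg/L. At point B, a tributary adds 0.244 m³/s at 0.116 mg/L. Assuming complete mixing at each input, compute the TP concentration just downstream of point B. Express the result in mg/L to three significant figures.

27 µg/L = 0.027 mg/L.
After input A: C = (69.8·0.027 + 0.43·3.7) / 70.23 = 0.04949 mg/L.
After input B: C = (70.23·0.04949 + 0.244·0.116) / 70.47 = 0.04972 mg/L.

0.0497 mg/L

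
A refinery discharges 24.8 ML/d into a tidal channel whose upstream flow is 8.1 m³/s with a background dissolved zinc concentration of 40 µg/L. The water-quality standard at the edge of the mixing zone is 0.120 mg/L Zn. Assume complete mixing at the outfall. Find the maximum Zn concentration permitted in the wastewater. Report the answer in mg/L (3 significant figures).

24.8 ML/d = 0.287 m³/s.
40 µg/L = 0.04 mg/L.
Mass balance: 0.12·8.387 = 0.287·Cₑ + 8.1·0.04.
Cₑ = (1.006 − 0.324) / 0.287 = 2.378 mg/L.

2.38 mg/L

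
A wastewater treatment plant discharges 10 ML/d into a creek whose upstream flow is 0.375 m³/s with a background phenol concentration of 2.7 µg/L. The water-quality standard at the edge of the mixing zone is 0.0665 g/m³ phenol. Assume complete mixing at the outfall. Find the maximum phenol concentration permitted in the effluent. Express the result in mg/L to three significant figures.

0.273 mg/L

10 ML/d = 0.1157 m³/s.
2.7 µg/L = 0.0027 mg/L.
Mass balance: 0.0665·0.4907 = 0.1157·Cₑ + 0.375·0.0027.
Cₑ = (0.03263 − 0.001012) / 0.1157 = 0.2732 mg/L.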